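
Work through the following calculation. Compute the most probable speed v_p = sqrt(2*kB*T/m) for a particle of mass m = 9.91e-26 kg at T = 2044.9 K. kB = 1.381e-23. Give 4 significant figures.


Step 1: Numerator = 2*kB*T = 2*1.381e-23*2044.9 = 5.648e-20
Step 2: Ratio = 5.648e-20 / 9.91e-26 = 5.699e+05
Step 3: v_p = sqrt(5.699e+05) = 754.9 m/s

754.9


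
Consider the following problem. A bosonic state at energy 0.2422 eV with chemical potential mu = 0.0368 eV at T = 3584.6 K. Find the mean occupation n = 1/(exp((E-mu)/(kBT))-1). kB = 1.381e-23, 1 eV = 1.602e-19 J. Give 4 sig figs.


Step 1: (E - mu) = 0.2054 eV
Step 2: x = (E-mu)*eV/(kB*T) = 0.2054*1.602e-19/(1.381e-23*3584.6) = 0.6647
Step 3: exp(x) = 1.944
Step 4: n = 1/(exp(x)-1) = 1.059

1.059


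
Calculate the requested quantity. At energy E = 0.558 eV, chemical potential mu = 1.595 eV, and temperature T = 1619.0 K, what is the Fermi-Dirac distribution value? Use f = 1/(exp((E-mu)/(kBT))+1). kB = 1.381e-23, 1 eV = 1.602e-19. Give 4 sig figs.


Step 1: (E - mu) = 0.558 - 1.595 = -1.037 eV
Step 2: Convert: (E-mu)*eV = -1.661e-19 J
Step 3: x = (E-mu)*eV/(kB*T) = -7.43
Step 4: f = 1/(exp(-7.43)+1) = 0.9994

0.9994


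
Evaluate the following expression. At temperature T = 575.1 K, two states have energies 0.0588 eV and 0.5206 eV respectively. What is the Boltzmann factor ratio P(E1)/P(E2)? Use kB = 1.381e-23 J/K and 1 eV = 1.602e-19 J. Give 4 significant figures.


Step 1: Compute energy difference dE = E1 - E2 = 0.0588 - 0.5206 = -0.4618 eV
Step 2: Convert to Joules: dE_J = -0.4618 * 1.602e-19 = -7.398e-20 J
Step 3: Compute exponent = -dE_J / (kB * T) = -(-7.398e-20) / (1.381e-23 * 575.1) = 9.315
Step 4: P(E1)/P(E2) = exp(9.315) = 1.11e+04

1.11e+04


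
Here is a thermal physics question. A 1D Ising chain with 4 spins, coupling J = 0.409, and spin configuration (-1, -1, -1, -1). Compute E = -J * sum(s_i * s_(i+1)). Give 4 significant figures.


Step 1: Nearest-neighbor products: 1, 1, 1
Step 2: Sum of products = 3
Step 3: E = -0.409 * 3 = -1.227

-1.227


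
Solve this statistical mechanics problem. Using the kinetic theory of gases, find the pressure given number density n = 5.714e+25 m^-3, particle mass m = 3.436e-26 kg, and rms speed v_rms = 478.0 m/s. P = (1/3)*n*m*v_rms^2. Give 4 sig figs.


Step 1: v_rms^2 = 478.0^2 = 2.285e+05
Step 2: n*m = 5.714e+25*3.436e-26 = 1.963
Step 3: P = (1/3)*1.963*2.285e+05 = 1.495e+05 Pa

1.495e+05


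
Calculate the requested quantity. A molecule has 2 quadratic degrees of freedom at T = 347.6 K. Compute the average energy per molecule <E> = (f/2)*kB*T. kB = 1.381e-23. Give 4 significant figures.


Step 1: f/2 = 2/2 = 1
Step 2: kB*T = 1.381e-23 * 347.6 = 4.8e-21
Step 3: <E> = 1 * 4.8e-21 = 4.8e-21 J

4.8e-21


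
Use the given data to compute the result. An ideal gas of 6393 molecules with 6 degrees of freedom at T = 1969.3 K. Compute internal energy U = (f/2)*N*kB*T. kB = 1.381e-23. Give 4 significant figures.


Step 1: f/2 = 6/2 = 3.0
Step 2: N*kB*T = 6393*1.381e-23*1969.3 = 1.739e-16
Step 3: U = 3.0 * 1.739e-16 = 5.216e-16 J

5.216e-16


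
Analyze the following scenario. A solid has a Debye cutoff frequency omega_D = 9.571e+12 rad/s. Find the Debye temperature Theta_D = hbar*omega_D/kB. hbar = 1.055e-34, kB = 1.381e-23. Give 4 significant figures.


Step 1: hbar*omega_D = 1.055e-34 * 9.571e+12 = 1.01e-21 J
Step 2: Theta_D = 1.01e-21 / 1.381e-23
Step 3: Theta_D = 73.12 K

73.12


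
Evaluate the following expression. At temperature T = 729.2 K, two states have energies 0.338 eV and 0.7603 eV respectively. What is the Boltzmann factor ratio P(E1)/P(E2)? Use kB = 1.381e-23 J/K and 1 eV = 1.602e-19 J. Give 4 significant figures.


Step 1: Compute energy difference dE = E1 - E2 = 0.338 - 0.7603 = -0.4223 eV
Step 2: Convert to Joules: dE_J = -0.4223 * 1.602e-19 = -6.765e-20 J
Step 3: Compute exponent = -dE_J / (kB * T) = -(-6.765e-20) / (1.381e-23 * 729.2) = 6.718
Step 4: P(E1)/P(E2) = exp(6.718) = 827.2

827.2


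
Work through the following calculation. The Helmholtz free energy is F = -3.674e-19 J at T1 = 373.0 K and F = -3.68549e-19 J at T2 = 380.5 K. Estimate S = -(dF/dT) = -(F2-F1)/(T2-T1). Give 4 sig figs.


Step 1: dF = F2 - F1 = -3.68549e-19 - (-3.674e-19) = -1.149e-21 J
Step 2: dT = T2 - T1 = 380.5 - 373.0 = 7.5 K
Step 3: S = -dF/dT = -(-1.149e-21)/7.5 = 1.532e-22 J/K

1.532e-22


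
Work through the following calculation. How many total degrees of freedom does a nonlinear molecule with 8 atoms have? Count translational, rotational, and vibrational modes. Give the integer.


Step 1: Translational DOF = 3
Step 2: Rotational DOF (nonlinear) = 3
Step 3: Vibrational DOF = 3*8 - 6 = 18
Step 4: Total = 3 + 3 + 18 = 24

24


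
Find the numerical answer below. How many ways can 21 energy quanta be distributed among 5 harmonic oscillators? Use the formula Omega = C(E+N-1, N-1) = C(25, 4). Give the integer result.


Step 1: Use binomial coefficient C(25, 4)
Step 2: Numerator = 25! / 21!
Step 3: Denominator = 4!
Step 4: Omega = 12650

12650


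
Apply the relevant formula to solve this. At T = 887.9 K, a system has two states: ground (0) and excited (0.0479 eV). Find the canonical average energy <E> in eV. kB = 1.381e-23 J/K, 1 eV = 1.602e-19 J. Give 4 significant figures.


Step 1: beta*E = 0.0479*1.602e-19/(1.381e-23*887.9) = 0.6258
Step 2: exp(-beta*E) = 0.5348
Step 3: <E> = 0.0479*0.5348/(1+0.5348) = 0.01669 eV

0.01669


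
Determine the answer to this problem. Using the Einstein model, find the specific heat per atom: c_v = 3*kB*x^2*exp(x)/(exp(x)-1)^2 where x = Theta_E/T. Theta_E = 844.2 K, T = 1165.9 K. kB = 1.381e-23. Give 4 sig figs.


Step 1: x = Theta_E/T = 844.2/1165.9 = 0.7241
Step 2: x^2 = 0.5243
Step 3: exp(x) = 2.063
Step 4: c_v = 3*1.381e-23*0.5243*2.063/(2.063-1)^2 = 3.967e-23

3.967e-23


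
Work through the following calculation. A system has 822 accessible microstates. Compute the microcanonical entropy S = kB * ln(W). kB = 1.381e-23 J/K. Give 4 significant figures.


Step 1: ln(W) = ln(822) = 6.712
Step 2: S = kB * ln(W) = 1.381e-23 * 6.712
Step 3: S = 9.269e-23 J/K

9.269e-23


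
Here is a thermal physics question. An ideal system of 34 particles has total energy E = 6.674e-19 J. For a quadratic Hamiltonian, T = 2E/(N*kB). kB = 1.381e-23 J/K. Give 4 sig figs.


Step 1: Numerator = 2*E = 2*6.674e-19 = 1.335e-18 J
Step 2: Denominator = N*kB = 34*1.381e-23 = 4.695e-22
Step 3: T = 1.335e-18 / 4.695e-22 = 2843 K

2843


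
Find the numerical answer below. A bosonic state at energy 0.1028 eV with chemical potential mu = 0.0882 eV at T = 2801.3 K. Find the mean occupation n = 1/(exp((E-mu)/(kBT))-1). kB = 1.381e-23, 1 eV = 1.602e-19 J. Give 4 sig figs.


Step 1: (E - mu) = 0.0146 eV
Step 2: x = (E-mu)*eV/(kB*T) = 0.0146*1.602e-19/(1.381e-23*2801.3) = 0.06046
Step 3: exp(x) = 1.062
Step 4: n = 1/(exp(x)-1) = 16.05

16.05


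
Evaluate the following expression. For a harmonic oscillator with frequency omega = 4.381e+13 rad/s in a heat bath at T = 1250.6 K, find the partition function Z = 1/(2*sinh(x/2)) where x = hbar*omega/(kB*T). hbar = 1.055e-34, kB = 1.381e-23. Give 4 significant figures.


Step 1: Compute x = hbar*omega/(kB*T) = 1.055e-34*4.381e+13/(1.381e-23*1250.6) = 0.2676
Step 2: x/2 = 0.1338
Step 3: sinh(x/2) = 0.1342
Step 4: Z = 1/(2*0.1342) = 3.726

3.726


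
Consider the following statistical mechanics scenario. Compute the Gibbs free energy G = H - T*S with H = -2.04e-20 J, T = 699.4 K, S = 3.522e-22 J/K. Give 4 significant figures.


Step 1: T*S = 699.4 * 3.522e-22 = 2.463e-19 J
Step 2: G = H - T*S = -2.04e-20 - 2.463e-19
Step 3: G = -2.667e-19 J

-2.667e-19


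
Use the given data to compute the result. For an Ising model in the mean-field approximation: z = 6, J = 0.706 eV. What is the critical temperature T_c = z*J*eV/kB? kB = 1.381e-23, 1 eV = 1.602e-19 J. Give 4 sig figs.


Step 1: z*J = 6*0.706 = 4.236 eV
Step 2: Convert to Joules: 4.236*1.602e-19 = 6.786e-19 J
Step 3: T_c = 6.786e-19 / 1.381e-23 = 4.914e+04 K

4.914e+04


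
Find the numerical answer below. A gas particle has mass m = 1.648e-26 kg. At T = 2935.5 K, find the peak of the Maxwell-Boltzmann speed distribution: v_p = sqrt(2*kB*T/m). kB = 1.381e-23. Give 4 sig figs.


Step 1: Numerator = 2*kB*T = 2*1.381e-23*2935.5 = 8.108e-20
Step 2: Ratio = 8.108e-20 / 1.648e-26 = 4.92e+06
Step 3: v_p = sqrt(4.92e+06) = 2218 m/s

2218


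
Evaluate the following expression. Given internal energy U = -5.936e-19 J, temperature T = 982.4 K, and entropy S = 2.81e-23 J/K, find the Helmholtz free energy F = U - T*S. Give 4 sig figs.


Step 1: T*S = 982.4 * 2.81e-23 = 2.761e-20 J
Step 2: F = U - T*S = -5.936e-19 - 2.761e-20
Step 3: F = -6.212e-19 J

-6.212e-19


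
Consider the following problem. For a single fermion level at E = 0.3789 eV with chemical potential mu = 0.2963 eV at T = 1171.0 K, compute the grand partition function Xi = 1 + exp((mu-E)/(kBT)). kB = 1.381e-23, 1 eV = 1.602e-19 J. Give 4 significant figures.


Step 1: (mu - E) = 0.2963 - 0.3789 = -0.0826 eV
Step 2: x = (mu-E)*eV/(kB*T) = -0.0826*1.602e-19/(1.381e-23*1171.0) = -0.8183
Step 3: exp(x) = 0.4412
Step 4: Xi = 1 + 0.4412 = 1.441

1.441


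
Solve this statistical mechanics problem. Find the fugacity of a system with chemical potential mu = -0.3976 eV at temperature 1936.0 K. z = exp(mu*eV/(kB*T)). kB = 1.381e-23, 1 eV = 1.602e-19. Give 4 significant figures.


Step 1: Convert mu to Joules: -0.3976*1.602e-19 = -6.37e-20 J
Step 2: kB*T = 1.381e-23*1936.0 = 2.674e-20 J
Step 3: mu/(kB*T) = -2.382
Step 4: z = exp(-2.382) = 0.09233

0.09233


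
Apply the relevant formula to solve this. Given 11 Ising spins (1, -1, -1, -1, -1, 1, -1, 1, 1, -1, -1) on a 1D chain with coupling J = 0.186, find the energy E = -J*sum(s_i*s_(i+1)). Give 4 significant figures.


Step 1: Nearest-neighbor products: -1, 1, 1, 1, -1, -1, -1, 1, -1, 1
Step 2: Sum of products = 0
Step 3: E = -0.186 * 0 = 0

0


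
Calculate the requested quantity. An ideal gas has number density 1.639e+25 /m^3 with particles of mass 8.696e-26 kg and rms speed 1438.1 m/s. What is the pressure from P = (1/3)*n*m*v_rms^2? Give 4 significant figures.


Step 1: v_rms^2 = 1438.1^2 = 2.068e+06
Step 2: n*m = 1.639e+25*8.696e-26 = 1.425
Step 3: P = (1/3)*1.425*2.068e+06 = 9.826e+05 Pa

9.826e+05


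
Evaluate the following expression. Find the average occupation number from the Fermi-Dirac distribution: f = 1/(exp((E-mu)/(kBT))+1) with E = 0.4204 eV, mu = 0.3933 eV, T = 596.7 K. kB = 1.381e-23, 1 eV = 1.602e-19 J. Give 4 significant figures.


Step 1: (E - mu) = 0.4204 - 0.3933 = 0.0271 eV
Step 2: Convert: (E-mu)*eV = 4.341e-21 J
Step 3: x = (E-mu)*eV/(kB*T) = 0.5268
Step 4: f = 1/(exp(0.5268)+1) = 0.3713

0.3713


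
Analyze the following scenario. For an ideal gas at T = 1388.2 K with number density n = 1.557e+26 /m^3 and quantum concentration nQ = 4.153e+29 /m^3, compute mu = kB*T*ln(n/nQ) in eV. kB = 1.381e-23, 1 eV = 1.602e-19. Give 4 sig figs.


Step 1: n/nQ = 1.557e+26/4.153e+29 = 0.0003749
Step 2: ln(n/nQ) = -7.889
Step 3: mu = kB*T*ln(n/nQ) = 1.917e-20*-7.889 = -1.512e-19 J
Step 4: Convert to eV: -1.512e-19/1.602e-19 = -0.9441 eV

-0.9441


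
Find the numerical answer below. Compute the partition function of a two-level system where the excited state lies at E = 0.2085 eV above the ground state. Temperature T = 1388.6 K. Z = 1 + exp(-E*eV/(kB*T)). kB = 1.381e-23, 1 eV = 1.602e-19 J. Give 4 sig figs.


Step 1: Compute beta*E = E*eV/(kB*T) = 0.2085*1.602e-19/(1.381e-23*1388.6) = 1.742
Step 2: exp(-beta*E) = exp(-1.742) = 0.1752
Step 3: Z = 1 + 0.1752 = 1.175

1.175


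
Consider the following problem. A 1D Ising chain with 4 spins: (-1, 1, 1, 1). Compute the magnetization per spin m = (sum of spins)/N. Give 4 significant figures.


Step 1: Count up spins (+1): 3, down spins (-1): 1
Step 2: Total magnetization M = 3 - 1 = 2
Step 3: m = M/N = 2/4 = 0.5

0.5


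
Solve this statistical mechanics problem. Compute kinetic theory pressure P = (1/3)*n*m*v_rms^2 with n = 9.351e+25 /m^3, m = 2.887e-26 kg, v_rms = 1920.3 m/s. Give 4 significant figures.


Step 1: v_rms^2 = 1920.3^2 = 3.688e+06
Step 2: n*m = 9.351e+25*2.887e-26 = 2.7
Step 3: P = (1/3)*2.7*3.688e+06 = 3.318e+06 Pa

3.318e+06


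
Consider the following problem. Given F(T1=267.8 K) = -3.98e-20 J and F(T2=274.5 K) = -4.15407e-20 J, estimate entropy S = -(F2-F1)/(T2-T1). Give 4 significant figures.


Step 1: dF = F2 - F1 = -4.15407e-20 - (-3.98e-20) = -1.7407e-21 J
Step 2: dT = T2 - T1 = 274.5 - 267.8 = 6.7 K
Step 3: S = -dF/dT = -(-1.7407e-21)/6.7 = 2.598e-22 J/K

2.598e-22


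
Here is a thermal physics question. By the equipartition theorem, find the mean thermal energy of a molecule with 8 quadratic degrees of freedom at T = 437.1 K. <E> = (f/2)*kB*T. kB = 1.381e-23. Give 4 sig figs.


Step 1: f/2 = 8/2 = 4
Step 2: kB*T = 1.381e-23 * 437.1 = 6.036e-21
Step 3: <E> = 4 * 6.036e-21 = 2.415e-20 J

2.415e-20


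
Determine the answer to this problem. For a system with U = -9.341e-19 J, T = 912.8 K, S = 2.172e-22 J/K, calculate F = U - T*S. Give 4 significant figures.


Step 1: T*S = 912.8 * 2.172e-22 = 1.983e-19 J
Step 2: F = U - T*S = -9.341e-19 - 1.983e-19
Step 3: F = -1.132e-18 J

-1.132e-18


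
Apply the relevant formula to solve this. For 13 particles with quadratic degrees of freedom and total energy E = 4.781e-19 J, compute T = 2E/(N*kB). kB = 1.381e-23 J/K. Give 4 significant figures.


Step 1: Numerator = 2*E = 2*4.781e-19 = 9.562e-19 J
Step 2: Denominator = N*kB = 13*1.381e-23 = 1.795e-22
Step 3: T = 9.562e-19 / 1.795e-22 = 5326 K

5326


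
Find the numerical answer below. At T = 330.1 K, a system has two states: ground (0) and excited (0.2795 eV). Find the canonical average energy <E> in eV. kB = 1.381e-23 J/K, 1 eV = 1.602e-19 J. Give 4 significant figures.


Step 1: beta*E = 0.2795*1.602e-19/(1.381e-23*330.1) = 9.822
Step 2: exp(-beta*E) = 5.424e-05
Step 3: <E> = 0.2795*5.424e-05/(1+5.424e-05) = 1.516e-05 eV

1.516e-05


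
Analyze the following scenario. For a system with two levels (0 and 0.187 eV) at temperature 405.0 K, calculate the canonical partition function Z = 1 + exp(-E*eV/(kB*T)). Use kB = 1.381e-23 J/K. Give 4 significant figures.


Step 1: Compute beta*E = E*eV/(kB*T) = 0.187*1.602e-19/(1.381e-23*405.0) = 5.356
Step 2: exp(-beta*E) = exp(-5.356) = 0.004719
Step 3: Z = 1 + 0.004719 = 1.005

1.005


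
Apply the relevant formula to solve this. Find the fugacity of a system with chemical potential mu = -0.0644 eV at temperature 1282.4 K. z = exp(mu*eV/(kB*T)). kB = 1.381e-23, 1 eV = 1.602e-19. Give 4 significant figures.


Step 1: Convert mu to Joules: -0.0644*1.602e-19 = -1.032e-20 J
Step 2: kB*T = 1.381e-23*1282.4 = 1.771e-20 J
Step 3: mu/(kB*T) = -0.5825
Step 4: z = exp(-0.5825) = 0.5585

0.5585


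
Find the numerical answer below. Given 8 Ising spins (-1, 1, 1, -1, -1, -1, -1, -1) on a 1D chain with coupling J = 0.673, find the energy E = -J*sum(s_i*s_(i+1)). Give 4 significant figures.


Step 1: Nearest-neighbor products: -1, 1, -1, 1, 1, 1, 1
Step 2: Sum of products = 3
Step 3: E = -0.673 * 3 = -2.019

-2.019


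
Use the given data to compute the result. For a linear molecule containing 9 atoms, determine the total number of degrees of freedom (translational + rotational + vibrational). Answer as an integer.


Step 1: Translational DOF = 3
Step 2: Rotational DOF (linear) = 2
Step 3: Vibrational DOF = 3*9 - 5 = 22
Step 4: Total = 3 + 2 + 22 = 27

27


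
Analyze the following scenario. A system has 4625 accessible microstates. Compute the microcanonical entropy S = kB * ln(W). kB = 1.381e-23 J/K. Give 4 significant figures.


Step 1: ln(W) = ln(4625) = 8.439
Step 2: S = kB * ln(W) = 1.381e-23 * 8.439
Step 3: S = 1.165e-22 J/K

1.165e-22


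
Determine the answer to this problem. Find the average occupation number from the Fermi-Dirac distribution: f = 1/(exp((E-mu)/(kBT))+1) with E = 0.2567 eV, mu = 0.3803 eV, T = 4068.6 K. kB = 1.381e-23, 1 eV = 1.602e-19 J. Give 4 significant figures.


Step 1: (E - mu) = 0.2567 - 0.3803 = -0.1236 eV
Step 2: Convert: (E-mu)*eV = -1.98e-20 J
Step 3: x = (E-mu)*eV/(kB*T) = -0.3524
Step 4: f = 1/(exp(-0.3524)+1) = 0.5872

0.5872


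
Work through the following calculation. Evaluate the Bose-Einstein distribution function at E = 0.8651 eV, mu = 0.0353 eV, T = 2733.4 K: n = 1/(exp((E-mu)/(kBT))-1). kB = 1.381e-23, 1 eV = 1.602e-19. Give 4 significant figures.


Step 1: (E - mu) = 0.8298 eV
Step 2: x = (E-mu)*eV/(kB*T) = 0.8298*1.602e-19/(1.381e-23*2733.4) = 3.522
Step 3: exp(x) = 33.84
Step 4: n = 1/(exp(x)-1) = 0.03045

0.03045


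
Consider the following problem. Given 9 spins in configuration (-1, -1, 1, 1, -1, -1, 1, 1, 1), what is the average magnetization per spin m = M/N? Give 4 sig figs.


Step 1: Count up spins (+1): 5, down spins (-1): 4
Step 2: Total magnetization M = 5 - 4 = 1
Step 3: m = M/N = 1/9 = 0.1111

0.1111


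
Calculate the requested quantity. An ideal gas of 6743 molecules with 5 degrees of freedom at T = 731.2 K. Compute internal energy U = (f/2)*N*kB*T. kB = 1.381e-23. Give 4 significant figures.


Step 1: f/2 = 5/2 = 2.5
Step 2: N*kB*T = 6743*1.381e-23*731.2 = 6.809e-17
Step 3: U = 2.5 * 6.809e-17 = 1.702e-16 J

1.702e-16


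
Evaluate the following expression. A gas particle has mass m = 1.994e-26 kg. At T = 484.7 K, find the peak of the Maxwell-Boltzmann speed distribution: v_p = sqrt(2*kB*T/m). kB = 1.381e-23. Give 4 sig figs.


Step 1: Numerator = 2*kB*T = 2*1.381e-23*484.7 = 1.339e-20
Step 2: Ratio = 1.339e-20 / 1.994e-26 = 6.714e+05
Step 3: v_p = sqrt(6.714e+05) = 819.4 m/s

819.4


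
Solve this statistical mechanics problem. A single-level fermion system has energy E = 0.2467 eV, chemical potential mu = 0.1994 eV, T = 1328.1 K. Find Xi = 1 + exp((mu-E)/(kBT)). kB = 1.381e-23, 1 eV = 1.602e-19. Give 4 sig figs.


Step 1: (mu - E) = 0.1994 - 0.2467 = -0.0473 eV
Step 2: x = (mu-E)*eV/(kB*T) = -0.0473*1.602e-19/(1.381e-23*1328.1) = -0.4131
Step 3: exp(x) = 0.6616
Step 4: Xi = 1 + 0.6616 = 1.662

1.662


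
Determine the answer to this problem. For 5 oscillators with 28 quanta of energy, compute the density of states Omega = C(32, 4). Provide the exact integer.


Step 1: Use binomial coefficient C(32, 4)
Step 2: Numerator = 32! / 28!
Step 3: Denominator = 4!
Step 4: Omega = 35960

35960


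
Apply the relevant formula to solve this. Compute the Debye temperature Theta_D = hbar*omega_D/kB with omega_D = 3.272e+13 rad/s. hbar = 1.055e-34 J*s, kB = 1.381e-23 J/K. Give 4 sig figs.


Step 1: hbar*omega_D = 1.055e-34 * 3.272e+13 = 3.452e-21 J
Step 2: Theta_D = 3.452e-21 / 1.381e-23
Step 3: Theta_D = 250 K

250


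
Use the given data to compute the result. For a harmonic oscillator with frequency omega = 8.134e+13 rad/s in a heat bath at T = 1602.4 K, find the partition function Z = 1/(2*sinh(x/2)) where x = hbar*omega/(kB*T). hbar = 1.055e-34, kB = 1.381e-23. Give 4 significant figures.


Step 1: Compute x = hbar*omega/(kB*T) = 1.055e-34*8.134e+13/(1.381e-23*1602.4) = 0.3878
Step 2: x/2 = 0.1939
Step 3: sinh(x/2) = 0.1951
Step 4: Z = 1/(2*0.1951) = 2.563

2.563


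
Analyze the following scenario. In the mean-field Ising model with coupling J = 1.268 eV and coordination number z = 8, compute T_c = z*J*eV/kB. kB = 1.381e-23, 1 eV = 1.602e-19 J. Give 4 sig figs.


Step 1: z*J = 8*1.268 = 10.14 eV
Step 2: Convert to Joules: 10.14*1.602e-19 = 1.625e-18 J
Step 3: T_c = 1.625e-18 / 1.381e-23 = 1.177e+05 K

1.177e+05


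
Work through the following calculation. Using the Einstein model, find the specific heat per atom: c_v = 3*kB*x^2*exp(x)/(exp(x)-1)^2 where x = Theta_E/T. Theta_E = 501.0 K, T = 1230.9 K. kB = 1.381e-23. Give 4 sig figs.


Step 1: x = Theta_E/T = 501.0/1230.9 = 0.407
Step 2: x^2 = 0.1657
Step 3: exp(x) = 1.502
Step 4: c_v = 3*1.381e-23*0.1657*1.502/(1.502-1)^2 = 4.086e-23

4.086e-23


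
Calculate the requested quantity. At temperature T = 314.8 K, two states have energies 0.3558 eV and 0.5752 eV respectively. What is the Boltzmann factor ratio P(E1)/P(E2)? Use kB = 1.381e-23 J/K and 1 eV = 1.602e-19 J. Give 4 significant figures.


Step 1: Compute energy difference dE = E1 - E2 = 0.3558 - 0.5752 = -0.2194 eV
Step 2: Convert to Joules: dE_J = -0.2194 * 1.602e-19 = -3.515e-20 J
Step 3: Compute exponent = -dE_J / (kB * T) = -(-3.515e-20) / (1.381e-23 * 314.8) = 8.085
Step 4: P(E1)/P(E2) = exp(8.085) = 3245

3245


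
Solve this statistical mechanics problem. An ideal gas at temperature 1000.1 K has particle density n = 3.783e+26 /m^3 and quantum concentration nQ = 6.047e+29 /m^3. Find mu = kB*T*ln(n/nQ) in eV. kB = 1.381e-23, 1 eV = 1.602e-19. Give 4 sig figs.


Step 1: n/nQ = 3.783e+26/6.047e+29 = 0.0006256
Step 2: ln(n/nQ) = -7.377
Step 3: mu = kB*T*ln(n/nQ) = 1.381e-20*-7.377 = -1.019e-19 J
Step 4: Convert to eV: -1.019e-19/1.602e-19 = -0.636 eV

-0.636


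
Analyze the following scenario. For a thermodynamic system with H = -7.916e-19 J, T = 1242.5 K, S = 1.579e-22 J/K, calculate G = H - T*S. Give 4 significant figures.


Step 1: T*S = 1242.5 * 1.579e-22 = 1.962e-19 J
Step 2: G = H - T*S = -7.916e-19 - 1.962e-19
Step 3: G = -9.878e-19 J

-9.878e-19


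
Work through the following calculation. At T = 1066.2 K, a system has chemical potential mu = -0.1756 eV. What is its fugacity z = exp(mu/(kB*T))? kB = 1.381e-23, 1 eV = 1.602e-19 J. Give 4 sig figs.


Step 1: Convert mu to Joules: -0.1756*1.602e-19 = -2.813e-20 J
Step 2: kB*T = 1.381e-23*1066.2 = 1.472e-20 J
Step 3: mu/(kB*T) = -1.911
Step 4: z = exp(-1.911) = 0.148

0.148


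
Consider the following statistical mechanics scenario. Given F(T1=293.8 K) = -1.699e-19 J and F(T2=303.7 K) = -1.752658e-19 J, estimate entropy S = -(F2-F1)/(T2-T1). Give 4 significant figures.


Step 1: dF = F2 - F1 = -1.752658e-19 - (-1.699e-19) = -5.3658e-21 J
Step 2: dT = T2 - T1 = 303.7 - 293.8 = 9.9 K
Step 3: S = -dF/dT = -(-5.3658e-21)/9.9 = 5.42e-22 J/K

5.42e-22


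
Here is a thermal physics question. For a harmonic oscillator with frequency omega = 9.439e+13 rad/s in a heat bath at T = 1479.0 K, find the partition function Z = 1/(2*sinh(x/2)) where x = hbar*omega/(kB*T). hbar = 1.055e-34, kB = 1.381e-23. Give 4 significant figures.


Step 1: Compute x = hbar*omega/(kB*T) = 1.055e-34*9.439e+13/(1.381e-23*1479.0) = 0.4875
Step 2: x/2 = 0.2438
Step 3: sinh(x/2) = 0.2462
Step 4: Z = 1/(2*0.2462) = 2.031

2.031


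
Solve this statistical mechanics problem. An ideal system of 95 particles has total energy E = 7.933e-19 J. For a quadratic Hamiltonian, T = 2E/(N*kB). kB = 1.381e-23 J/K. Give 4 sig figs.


Step 1: Numerator = 2*E = 2*7.933e-19 = 1.587e-18 J
Step 2: Denominator = N*kB = 95*1.381e-23 = 1.312e-21
Step 3: T = 1.587e-18 / 1.312e-21 = 1209 K

1209


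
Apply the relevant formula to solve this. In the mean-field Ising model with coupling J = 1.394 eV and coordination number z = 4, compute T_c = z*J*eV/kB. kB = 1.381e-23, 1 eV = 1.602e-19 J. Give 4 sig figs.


Step 1: z*J = 4*1.394 = 5.576 eV
Step 2: Convert to Joules: 5.576*1.602e-19 = 8.933e-19 J
Step 3: T_c = 8.933e-19 / 1.381e-23 = 6.468e+04 K

6.468e+04


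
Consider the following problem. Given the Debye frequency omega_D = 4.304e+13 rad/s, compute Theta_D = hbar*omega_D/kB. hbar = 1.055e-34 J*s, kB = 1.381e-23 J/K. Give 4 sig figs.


Step 1: hbar*omega_D = 1.055e-34 * 4.304e+13 = 4.541e-21 J
Step 2: Theta_D = 4.541e-21 / 1.381e-23
Step 3: Theta_D = 328.8 K

328.8


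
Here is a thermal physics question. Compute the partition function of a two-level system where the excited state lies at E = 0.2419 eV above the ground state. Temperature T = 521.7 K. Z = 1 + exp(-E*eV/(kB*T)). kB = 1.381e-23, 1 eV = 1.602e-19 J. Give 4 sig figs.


Step 1: Compute beta*E = E*eV/(kB*T) = 0.2419*1.602e-19/(1.381e-23*521.7) = 5.379
Step 2: exp(-beta*E) = exp(-5.379) = 0.004613
Step 3: Z = 1 + 0.004613 = 1.005

1.005


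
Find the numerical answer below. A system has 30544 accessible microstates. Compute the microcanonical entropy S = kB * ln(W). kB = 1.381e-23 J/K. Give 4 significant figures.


Step 1: ln(W) = ln(30544) = 10.33
Step 2: S = kB * ln(W) = 1.381e-23 * 10.33
Step 3: S = 1.426e-22 J/K

1.426e-22


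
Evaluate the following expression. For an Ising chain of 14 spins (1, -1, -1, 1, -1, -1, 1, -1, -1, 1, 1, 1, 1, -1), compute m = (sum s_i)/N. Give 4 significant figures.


Step 1: Count up spins (+1): 7, down spins (-1): 7
Step 2: Total magnetization M = 7 - 7 = 0
Step 3: m = M/N = 0/14 = 0

0


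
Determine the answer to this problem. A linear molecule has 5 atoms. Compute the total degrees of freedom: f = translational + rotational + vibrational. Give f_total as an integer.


Step 1: Translational DOF = 3
Step 2: Rotational DOF (linear) = 2
Step 3: Vibrational DOF = 3*5 - 5 = 10
Step 4: Total = 3 + 2 + 10 = 15

15


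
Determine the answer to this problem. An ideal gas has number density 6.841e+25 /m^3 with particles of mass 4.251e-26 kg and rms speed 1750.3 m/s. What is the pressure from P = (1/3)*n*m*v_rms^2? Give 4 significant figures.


Step 1: v_rms^2 = 1750.3^2 = 3.064e+06
Step 2: n*m = 6.841e+25*4.251e-26 = 2.908
Step 3: P = (1/3)*2.908*3.064e+06 = 2.97e+06 Pa

2.97e+06


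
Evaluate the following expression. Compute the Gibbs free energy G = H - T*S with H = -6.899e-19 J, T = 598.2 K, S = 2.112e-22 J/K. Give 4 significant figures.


Step 1: T*S = 598.2 * 2.112e-22 = 1.263e-19 J
Step 2: G = H - T*S = -6.899e-19 - 1.263e-19
Step 3: G = -8.162e-19 J

-8.162e-19


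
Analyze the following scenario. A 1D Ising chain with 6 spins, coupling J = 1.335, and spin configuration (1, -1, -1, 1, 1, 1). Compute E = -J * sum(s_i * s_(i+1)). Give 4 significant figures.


Step 1: Nearest-neighbor products: -1, 1, -1, 1, 1
Step 2: Sum of products = 1
Step 3: E = -1.335 * 1 = -1.335

-1.335


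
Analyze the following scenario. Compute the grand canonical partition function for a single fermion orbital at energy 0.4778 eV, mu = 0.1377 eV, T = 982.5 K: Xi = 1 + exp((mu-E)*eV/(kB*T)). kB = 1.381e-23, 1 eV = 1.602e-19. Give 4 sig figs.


Step 1: (mu - E) = 0.1377 - 0.4778 = -0.3401 eV
Step 2: x = (mu-E)*eV/(kB*T) = -0.3401*1.602e-19/(1.381e-23*982.5) = -4.016
Step 3: exp(x) = 0.01803
Step 4: Xi = 1 + 0.01803 = 1.018

1.018


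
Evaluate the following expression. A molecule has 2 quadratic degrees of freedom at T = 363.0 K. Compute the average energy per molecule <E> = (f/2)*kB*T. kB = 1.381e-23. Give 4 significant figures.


Step 1: f/2 = 2/2 = 1
Step 2: kB*T = 1.381e-23 * 363.0 = 5.013e-21
Step 3: <E> = 1 * 5.013e-21 = 5.013e-21 J

5.013e-21


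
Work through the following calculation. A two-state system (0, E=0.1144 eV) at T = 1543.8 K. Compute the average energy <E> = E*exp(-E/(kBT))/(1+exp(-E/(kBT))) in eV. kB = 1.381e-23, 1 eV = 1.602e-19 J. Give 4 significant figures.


Step 1: beta*E = 0.1144*1.602e-19/(1.381e-23*1543.8) = 0.8596
Step 2: exp(-beta*E) = 0.4233
Step 3: <E> = 0.1144*0.4233/(1+0.4233) = 0.03402 eV

0.03402


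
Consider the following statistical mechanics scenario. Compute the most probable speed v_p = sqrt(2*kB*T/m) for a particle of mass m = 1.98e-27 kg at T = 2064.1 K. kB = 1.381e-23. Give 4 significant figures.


Step 1: Numerator = 2*kB*T = 2*1.381e-23*2064.1 = 5.701e-20
Step 2: Ratio = 5.701e-20 / 1.98e-27 = 2.879e+07
Step 3: v_p = sqrt(2.879e+07) = 5366 m/s

5366


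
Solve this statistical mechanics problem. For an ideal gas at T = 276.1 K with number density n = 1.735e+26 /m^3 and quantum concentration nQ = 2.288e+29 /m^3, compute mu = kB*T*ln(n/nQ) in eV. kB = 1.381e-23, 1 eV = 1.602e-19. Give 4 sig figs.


Step 1: n/nQ = 1.735e+26/2.288e+29 = 0.0007583
Step 2: ln(n/nQ) = -7.184
Step 3: mu = kB*T*ln(n/nQ) = 3.813e-21*-7.184 = -2.739e-20 J
Step 4: Convert to eV: -2.739e-20/1.602e-19 = -0.171 eV

-0.171


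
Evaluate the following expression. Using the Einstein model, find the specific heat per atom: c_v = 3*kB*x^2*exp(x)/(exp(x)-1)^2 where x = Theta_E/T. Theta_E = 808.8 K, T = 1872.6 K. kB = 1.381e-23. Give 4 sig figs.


Step 1: x = Theta_E/T = 808.8/1872.6 = 0.4319
Step 2: x^2 = 0.1865
Step 3: exp(x) = 1.54
Step 4: c_v = 3*1.381e-23*0.1865*1.54/(1.54-1)^2 = 4.079e-23

4.079e-23


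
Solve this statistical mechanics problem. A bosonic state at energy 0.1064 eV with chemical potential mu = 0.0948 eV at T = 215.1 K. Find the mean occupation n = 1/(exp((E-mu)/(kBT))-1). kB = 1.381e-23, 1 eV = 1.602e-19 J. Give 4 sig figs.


Step 1: (E - mu) = 0.0116 eV
Step 2: x = (E-mu)*eV/(kB*T) = 0.0116*1.602e-19/(1.381e-23*215.1) = 0.6256
Step 3: exp(x) = 1.869
Step 4: n = 1/(exp(x)-1) = 1.15

1.15


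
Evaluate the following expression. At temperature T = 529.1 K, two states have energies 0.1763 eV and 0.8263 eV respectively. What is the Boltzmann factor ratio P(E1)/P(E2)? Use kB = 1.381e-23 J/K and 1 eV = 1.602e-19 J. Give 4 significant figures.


Step 1: Compute energy difference dE = E1 - E2 = 0.1763 - 0.8263 = -0.65 eV
Step 2: Convert to Joules: dE_J = -0.65 * 1.602e-19 = -1.041e-19 J
Step 3: Compute exponent = -dE_J / (kB * T) = -(-1.041e-19) / (1.381e-23 * 529.1) = 14.25
Step 4: P(E1)/P(E2) = exp(14.25) = 1.546e+06

1.546e+06


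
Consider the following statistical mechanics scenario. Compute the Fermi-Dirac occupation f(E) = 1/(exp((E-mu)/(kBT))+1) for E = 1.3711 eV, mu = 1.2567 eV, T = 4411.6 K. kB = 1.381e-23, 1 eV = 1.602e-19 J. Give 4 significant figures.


Step 1: (E - mu) = 1.3711 - 1.2567 = 0.1144 eV
Step 2: Convert: (E-mu)*eV = 1.833e-20 J
Step 3: x = (E-mu)*eV/(kB*T) = 0.3008
Step 4: f = 1/(exp(0.3008)+1) = 0.4254

0.4254


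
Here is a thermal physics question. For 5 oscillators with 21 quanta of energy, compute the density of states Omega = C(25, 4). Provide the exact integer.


Step 1: Use binomial coefficient C(25, 4)
Step 2: Numerator = 25! / 21!
Step 3: Denominator = 4!
Step 4: Omega = 12650

12650


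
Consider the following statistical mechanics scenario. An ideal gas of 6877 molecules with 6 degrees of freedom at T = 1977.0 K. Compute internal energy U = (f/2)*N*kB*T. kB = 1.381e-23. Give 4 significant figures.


Step 1: f/2 = 6/2 = 3.0
Step 2: N*kB*T = 6877*1.381e-23*1977.0 = 1.878e-16
Step 3: U = 3.0 * 1.878e-16 = 5.633e-16 J

5.633e-16


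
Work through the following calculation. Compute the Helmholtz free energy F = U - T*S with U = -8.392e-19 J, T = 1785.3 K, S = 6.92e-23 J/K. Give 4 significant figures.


Step 1: T*S = 1785.3 * 6.92e-23 = 1.235e-19 J
Step 2: F = U - T*S = -8.392e-19 - 1.235e-19
Step 3: F = -9.627e-19 J

-9.627e-19


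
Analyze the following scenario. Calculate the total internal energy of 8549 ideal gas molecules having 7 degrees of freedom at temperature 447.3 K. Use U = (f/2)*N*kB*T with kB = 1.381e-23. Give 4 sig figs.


Step 1: f/2 = 7/2 = 3.5
Step 2: N*kB*T = 8549*1.381e-23*447.3 = 5.281e-17
Step 3: U = 3.5 * 5.281e-17 = 1.848e-16 J

1.848e-16


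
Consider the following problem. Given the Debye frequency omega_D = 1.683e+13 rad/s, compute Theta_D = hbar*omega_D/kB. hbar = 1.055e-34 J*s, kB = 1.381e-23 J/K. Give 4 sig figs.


Step 1: hbar*omega_D = 1.055e-34 * 1.683e+13 = 1.776e-21 J
Step 2: Theta_D = 1.776e-21 / 1.381e-23
Step 3: Theta_D = 128.6 K

128.6


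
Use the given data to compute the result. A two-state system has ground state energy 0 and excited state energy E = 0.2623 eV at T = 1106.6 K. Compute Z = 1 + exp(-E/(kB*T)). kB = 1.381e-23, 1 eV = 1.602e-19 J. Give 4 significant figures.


Step 1: Compute beta*E = E*eV/(kB*T) = 0.2623*1.602e-19/(1.381e-23*1106.6) = 2.75
Step 2: exp(-beta*E) = exp(-2.75) = 0.06395
Step 3: Z = 1 + 0.06395 = 1.064

1.064


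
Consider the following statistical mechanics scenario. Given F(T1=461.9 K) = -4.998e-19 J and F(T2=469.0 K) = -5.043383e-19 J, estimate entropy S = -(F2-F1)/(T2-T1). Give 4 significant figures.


Step 1: dF = F2 - F1 = -5.043383e-19 - (-4.998e-19) = -4.5383e-21 J
Step 2: dT = T2 - T1 = 469.0 - 461.9 = 7.1 K
Step 3: S = -dF/dT = -(-4.5383e-21)/7.1 = 6.392e-22 J/K

6.392e-22


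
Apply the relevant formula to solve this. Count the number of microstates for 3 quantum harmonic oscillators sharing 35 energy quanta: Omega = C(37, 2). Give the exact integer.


Step 1: Use binomial coefficient C(37, 2)
Step 2: Numerator = 37! / 35!
Step 3: Denominator = 2!
Step 4: Omega = 666

666


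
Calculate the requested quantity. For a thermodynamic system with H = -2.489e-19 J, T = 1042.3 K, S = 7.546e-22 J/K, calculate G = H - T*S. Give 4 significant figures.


Step 1: T*S = 1042.3 * 7.546e-22 = 7.865e-19 J
Step 2: G = H - T*S = -2.489e-19 - 7.865e-19
Step 3: G = -1.035e-18 J

-1.035e-18


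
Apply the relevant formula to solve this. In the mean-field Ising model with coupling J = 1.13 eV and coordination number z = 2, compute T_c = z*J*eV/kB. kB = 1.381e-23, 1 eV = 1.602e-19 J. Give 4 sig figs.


Step 1: z*J = 2*1.13 = 2.26 eV
Step 2: Convert to Joules: 2.26*1.602e-19 = 3.621e-19 J
Step 3: T_c = 3.621e-19 / 1.381e-23 = 2.622e+04 K

2.622e+04


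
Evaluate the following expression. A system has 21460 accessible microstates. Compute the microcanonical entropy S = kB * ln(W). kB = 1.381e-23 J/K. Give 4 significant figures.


Step 1: ln(W) = ln(21460) = 9.974
Step 2: S = kB * ln(W) = 1.381e-23 * 9.974
Step 3: S = 1.377e-22 J/K

1.377e-22


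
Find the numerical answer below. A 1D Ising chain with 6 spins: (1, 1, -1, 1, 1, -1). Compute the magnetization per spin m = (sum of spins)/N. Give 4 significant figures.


Step 1: Count up spins (+1): 4, down spins (-1): 2
Step 2: Total magnetization M = 4 - 2 = 2
Step 3: m = M/N = 2/6 = 0.3333

0.3333


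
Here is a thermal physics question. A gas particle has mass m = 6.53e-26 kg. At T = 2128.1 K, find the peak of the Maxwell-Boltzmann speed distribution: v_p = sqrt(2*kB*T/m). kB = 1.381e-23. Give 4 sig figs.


Step 1: Numerator = 2*kB*T = 2*1.381e-23*2128.1 = 5.878e-20
Step 2: Ratio = 5.878e-20 / 6.53e-26 = 9.001e+05
Step 3: v_p = sqrt(9.001e+05) = 948.7 m/s

948.7


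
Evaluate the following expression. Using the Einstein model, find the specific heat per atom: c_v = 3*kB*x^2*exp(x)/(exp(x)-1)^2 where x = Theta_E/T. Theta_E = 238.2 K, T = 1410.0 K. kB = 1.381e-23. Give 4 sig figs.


Step 1: x = Theta_E/T = 238.2/1410.0 = 0.1689
Step 2: x^2 = 0.02854
Step 3: exp(x) = 1.184
Step 4: c_v = 3*1.381e-23*0.02854*1.184/(1.184-1)^2 = 4.133e-23

4.133e-23


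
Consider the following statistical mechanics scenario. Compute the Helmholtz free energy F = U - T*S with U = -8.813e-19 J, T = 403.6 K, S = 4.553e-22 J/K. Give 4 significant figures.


Step 1: T*S = 403.6 * 4.553e-22 = 1.838e-19 J
Step 2: F = U - T*S = -8.813e-19 - 1.838e-19
Step 3: F = -1.065e-18 J

-1.065e-18


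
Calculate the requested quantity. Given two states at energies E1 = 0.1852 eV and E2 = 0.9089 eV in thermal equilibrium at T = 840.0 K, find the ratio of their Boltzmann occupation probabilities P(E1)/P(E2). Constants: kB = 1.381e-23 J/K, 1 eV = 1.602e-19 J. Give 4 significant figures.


Step 1: Compute energy difference dE = E1 - E2 = 0.1852 - 0.9089 = -0.7237 eV
Step 2: Convert to Joules: dE_J = -0.7237 * 1.602e-19 = -1.159e-19 J
Step 3: Compute exponent = -dE_J / (kB * T) = -(-1.159e-19) / (1.381e-23 * 840.0) = 9.994
Step 4: P(E1)/P(E2) = exp(9.994) = 2.19e+04

2.19e+04


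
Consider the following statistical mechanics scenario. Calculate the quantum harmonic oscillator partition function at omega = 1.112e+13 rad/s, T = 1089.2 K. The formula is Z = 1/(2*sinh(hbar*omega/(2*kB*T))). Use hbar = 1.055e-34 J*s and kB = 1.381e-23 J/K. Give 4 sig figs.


Step 1: Compute x = hbar*omega/(kB*T) = 1.055e-34*1.112e+13/(1.381e-23*1089.2) = 0.07799
Step 2: x/2 = 0.039
Step 3: sinh(x/2) = 0.03901
Step 4: Z = 1/(2*0.03901) = 12.82

12.82


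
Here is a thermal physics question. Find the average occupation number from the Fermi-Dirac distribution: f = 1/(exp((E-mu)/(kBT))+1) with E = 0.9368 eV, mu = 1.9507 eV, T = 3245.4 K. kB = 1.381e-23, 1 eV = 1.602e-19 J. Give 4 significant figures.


Step 1: (E - mu) = 0.9368 - 1.9507 = -1.014 eV
Step 2: Convert: (E-mu)*eV = -1.624e-19 J
Step 3: x = (E-mu)*eV/(kB*T) = -3.624
Step 4: f = 1/(exp(-3.624)+1) = 0.974

0.974


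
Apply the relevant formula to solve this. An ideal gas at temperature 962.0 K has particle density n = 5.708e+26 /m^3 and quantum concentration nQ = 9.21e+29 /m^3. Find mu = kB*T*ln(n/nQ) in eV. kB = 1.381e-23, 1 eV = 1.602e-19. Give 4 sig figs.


Step 1: n/nQ = 5.708e+26/9.21e+29 = 0.0006198
Step 2: ln(n/nQ) = -7.386
Step 3: mu = kB*T*ln(n/nQ) = 1.329e-20*-7.386 = -9.813e-20 J
Step 4: Convert to eV: -9.813e-20/1.602e-19 = -0.6125 eV

-0.6125


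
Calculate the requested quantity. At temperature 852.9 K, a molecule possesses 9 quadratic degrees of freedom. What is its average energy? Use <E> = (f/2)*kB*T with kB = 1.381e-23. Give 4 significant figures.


Step 1: f/2 = 9/2 = 4.5
Step 2: kB*T = 1.381e-23 * 852.9 = 1.178e-20
Step 3: <E> = 4.5 * 1.178e-20 = 5.3e-20 J

5.3e-20


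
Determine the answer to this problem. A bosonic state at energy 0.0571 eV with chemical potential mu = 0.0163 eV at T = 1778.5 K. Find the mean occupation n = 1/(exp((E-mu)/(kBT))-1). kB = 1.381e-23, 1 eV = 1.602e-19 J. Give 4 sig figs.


Step 1: (E - mu) = 0.0408 eV
Step 2: x = (E-mu)*eV/(kB*T) = 0.0408*1.602e-19/(1.381e-23*1778.5) = 0.2661
Step 3: exp(x) = 1.305
Step 4: n = 1/(exp(x)-1) = 3.28

3.28


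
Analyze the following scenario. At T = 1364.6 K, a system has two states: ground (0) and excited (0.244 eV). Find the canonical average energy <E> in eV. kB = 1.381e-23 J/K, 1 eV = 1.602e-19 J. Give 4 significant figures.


Step 1: beta*E = 0.244*1.602e-19/(1.381e-23*1364.6) = 2.074
Step 2: exp(-beta*E) = 0.1257
Step 3: <E> = 0.244*0.1257/(1+0.1257) = 0.02724 eV

0.02724


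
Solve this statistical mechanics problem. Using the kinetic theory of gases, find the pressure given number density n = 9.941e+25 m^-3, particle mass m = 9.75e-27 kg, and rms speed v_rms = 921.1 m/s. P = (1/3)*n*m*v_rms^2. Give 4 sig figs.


Step 1: v_rms^2 = 921.1^2 = 8.484e+05
Step 2: n*m = 9.941e+25*9.75e-27 = 0.9692
Step 3: P = (1/3)*0.9692*8.484e+05 = 2.741e+05 Pa

2.741e+05


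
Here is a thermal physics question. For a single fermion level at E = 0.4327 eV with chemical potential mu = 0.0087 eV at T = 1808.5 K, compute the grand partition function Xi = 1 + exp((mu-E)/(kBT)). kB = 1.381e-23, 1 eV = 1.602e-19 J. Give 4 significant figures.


Step 1: (mu - E) = 0.0087 - 0.4327 = -0.424 eV
Step 2: x = (mu-E)*eV/(kB*T) = -0.424*1.602e-19/(1.381e-23*1808.5) = -2.72
Step 3: exp(x) = 0.0659
Step 4: Xi = 1 + 0.0659 = 1.066

1.066


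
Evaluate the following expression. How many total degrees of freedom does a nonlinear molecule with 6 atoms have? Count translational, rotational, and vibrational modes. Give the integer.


Step 1: Translational DOF = 3
Step 2: Rotational DOF (nonlinear) = 3
Step 3: Vibrational DOF = 3*6 - 6 = 12
Step 4: Total = 3 + 3 + 12 = 18

18


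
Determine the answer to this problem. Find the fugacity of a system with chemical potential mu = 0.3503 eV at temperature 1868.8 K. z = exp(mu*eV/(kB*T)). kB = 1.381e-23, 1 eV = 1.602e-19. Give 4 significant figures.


Step 1: Convert mu to Joules: 0.3503*1.602e-19 = 5.612e-20 J
Step 2: kB*T = 1.381e-23*1868.8 = 2.581e-20 J
Step 3: mu/(kB*T) = 2.174
Step 4: z = exp(2.174) = 8.797

8.797


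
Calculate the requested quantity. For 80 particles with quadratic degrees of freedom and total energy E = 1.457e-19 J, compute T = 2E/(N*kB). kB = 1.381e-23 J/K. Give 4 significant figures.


Step 1: Numerator = 2*E = 2*1.457e-19 = 2.914e-19 J
Step 2: Denominator = N*kB = 80*1.381e-23 = 1.105e-21
Step 3: T = 2.914e-19 / 1.105e-21 = 263.8 K

263.8


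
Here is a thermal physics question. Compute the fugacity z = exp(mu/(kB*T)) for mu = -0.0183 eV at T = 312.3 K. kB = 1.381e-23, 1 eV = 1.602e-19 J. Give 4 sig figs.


Step 1: Convert mu to Joules: -0.0183*1.602e-19 = -2.932e-21 J
Step 2: kB*T = 1.381e-23*312.3 = 4.313e-21 J
Step 3: mu/(kB*T) = -0.6797
Step 4: z = exp(-0.6797) = 0.5067

0.5067
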